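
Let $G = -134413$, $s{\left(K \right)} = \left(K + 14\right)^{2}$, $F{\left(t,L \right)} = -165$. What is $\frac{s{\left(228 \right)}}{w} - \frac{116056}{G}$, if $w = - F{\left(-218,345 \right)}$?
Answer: $\frac{717355652}{2016195} \approx 355.8$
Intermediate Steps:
$s{\left(K \right)} = \left(14 + K\right)^{2}$
$w = 165$ ($w = \left(-1\right) \left(-165\right) = 165$)
$\frac{s{\left(228 \right)}}{w} - \frac{116056}{G} = \frac{\left(14 + 228\right)^{2}}{165} - \frac{116056}{-134413} = 242^{2} \cdot \frac{1}{165} - - \frac{116056}{134413} = 58564 \cdot \frac{1}{165} + \frac{116056}{134413} = \frac{5324}{15} + \frac{116056}{134413} = \frac{717355652}{2016195}$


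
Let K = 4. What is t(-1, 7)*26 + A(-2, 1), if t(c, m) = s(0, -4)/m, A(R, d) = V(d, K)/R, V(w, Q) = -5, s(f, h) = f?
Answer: 5/2 ≈ 2.5000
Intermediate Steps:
A(R, d) = -5/R
t(c, m) = 0 (t(c, m) = 0/m = 0)
t(-1, 7)*26 + A(-2, 1) = 0*26 - 5/(-2) = 0 - 5*(-1/2) = 0 + 5/2 = 5/2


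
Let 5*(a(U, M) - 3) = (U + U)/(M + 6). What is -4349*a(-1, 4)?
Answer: -321826/25 ≈ -12873.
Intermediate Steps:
a(U, M) = 3 + 2*U/(5*(6 + M)) (a(U, M) = 3 + ((U + U)/(M + 6))/5 = 3 + ((2*U)/(6 + M))/5 = 3 + (2*U/(6 + M))/5 = 3 + 2*U/(5*(6 + M)))
-4349*a(-1, 4) = -4349*(90 + 2*(-1) + 15*4)/(5*(6 + 4)) = -4349*(90 - 2 + 60)/(5*10) = -4349*148/(5*10) = -4349*74/25 = -321826/25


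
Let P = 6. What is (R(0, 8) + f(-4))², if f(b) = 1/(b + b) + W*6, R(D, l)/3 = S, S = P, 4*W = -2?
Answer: 14161/64 ≈ 221.27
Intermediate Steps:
W = -½ (W = (¼)*(-2) = -½ ≈ -0.50000)
S = 6
R(D, l) = 18 (R(D, l) = 3*6 = 18)
f(b) = -3 + 1/(2*b) (f(b) = 1/(b + b) - ½*6 = 1/(2*b) - 3 = -3 + 1/(2*b))
(R(0, 8) + f(-4))² = (18 + (-3 + (½)/(-4)))² = (18 + (-3 + (½)*(-¼)))² = (18 + (-3 - ⅛))² = (18 - 25/8)² = (119/8)² = 14161/64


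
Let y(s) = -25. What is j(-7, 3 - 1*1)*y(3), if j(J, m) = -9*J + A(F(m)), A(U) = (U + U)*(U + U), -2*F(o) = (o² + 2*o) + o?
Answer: -4075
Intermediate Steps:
F(o) = -3*o/2 - o²/2 (F(o) = -((o² + 2*o) + o)/2 = -(o² + 3*o)/2 = -3*o/2 - o²/2)
A(U) = 4*U² (A(U) = (2*U)*(2*U) = 4*U²)
j(J, m) = -9*J + m²*(3 + m)² (j(J, m) = -9*J + 4*(-m*(3 + m)/2)² = -9*J + 4*(m²*(3 + m)²/4) = -9*J + m²*(3 + m)²)
j(-7, 3 - 1*1)*y(3) = (-9*(-7) + (3 - 1*1)²*(3 + (3 - 1*1))²)*(-25) = (63 + (3 - 1)²*(3 + (3 - 1))²)*(-25) = (63 + 2²*(3 + 2)²)*(-25) = (63 + 4*5²)*(-25) = (63 + 4*25)*(-25) = (63 + 100)*(-25) = 163*(-25) = -4075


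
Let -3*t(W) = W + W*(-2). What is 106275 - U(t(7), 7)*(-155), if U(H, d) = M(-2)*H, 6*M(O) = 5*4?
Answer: 967325/9 ≈ 1.0748e+5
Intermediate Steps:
M(O) = 10/3 (M(O) = (5*4)/6 = (⅙)*20 = 10/3)
t(W) = W/3 (t(W) = -(W + W*(-2))/3 = -(W - 2*W)/3 = -(-1)*W/3 = W/3)
U(H, d) = 10*H/3
106275 - U(t(7), 7)*(-155) = 106275 - 10*((⅓)*7)/3*(-155) = 106275 - (10/3)*(7/3)*(-155) = 106275 - 70*(-155)/9 = 106275 - 1*(-10850/9) = 106275 + 10850/9 = 967325/9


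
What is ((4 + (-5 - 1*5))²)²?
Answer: 1296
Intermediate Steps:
((4 + (-5 - 1*5))²)² = ((4 + (-5 - 5))²)² = ((4 - 10)²)² = ((-6)²)² = 36² = 1296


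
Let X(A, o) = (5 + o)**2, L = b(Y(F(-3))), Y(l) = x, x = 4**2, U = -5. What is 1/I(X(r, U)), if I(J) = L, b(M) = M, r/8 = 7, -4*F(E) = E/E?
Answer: 1/16 ≈ 0.062500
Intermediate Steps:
F(E) = -1/4 (F(E) = -E/(4*E) = -1/4*1 = -1/4)
r = 56 (r = 8*7 = 56)
x = 16
Y(l) = 16
L = 16
I(J) = 16
1/I(X(r, U)) = 1/16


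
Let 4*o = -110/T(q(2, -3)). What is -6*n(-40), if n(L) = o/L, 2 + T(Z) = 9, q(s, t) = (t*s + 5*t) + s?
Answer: -33/56 ≈ -0.58929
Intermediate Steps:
q(s, t) = s + 5*t + s*t (q(s, t) = (s*t + 5*t) + s = (5*t + s*t) + s = s + 5*t + s*t)
T(Z) = 7 (T(Z) = -2 + 9 = 7)
o = -55/14 (o = (-110/7)/4 = (-110*⅐)/4 = (¼)*(-110/7) = -55/14 ≈ -3.9286)
n(L) = -55/(14*L)
-6*n(-40) = -(-165)/(7*(-40)) = -(-165)*(-1)/(7*40) = -6*11/112 = -33/56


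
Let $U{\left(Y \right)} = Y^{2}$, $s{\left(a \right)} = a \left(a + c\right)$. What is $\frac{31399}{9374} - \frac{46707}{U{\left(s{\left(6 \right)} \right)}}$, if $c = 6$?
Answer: $- \frac{45843167}{8099136} \approx -5.6603$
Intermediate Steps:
$s{\left(a \right)} = a \left(6 + a\right)$ ($s{\left(a \right)} = a \left(a + 6\right) = a \left(6 + a\right)$)
$\frac{31399}{9374} - \frac{46707}{U{\left(s{\left(6 \right)} \right)}} = \frac{31399}{9374} - \frac{46707}{\left(6 \left(6 + 6\right)\right)^{2}} = 31399 \cdot \frac{1}{9374} - \frac{46707}{\left(6 \cdot 12\right)^{2}} = \frac{31399}{9374} - \frac{46707}{72^{2}} = \frac{31399}{9374} - \frac{46707}{5184} = \frac{31399}{9374} - \frac{15569}{1728} = - \frac{45843167}{8099136}$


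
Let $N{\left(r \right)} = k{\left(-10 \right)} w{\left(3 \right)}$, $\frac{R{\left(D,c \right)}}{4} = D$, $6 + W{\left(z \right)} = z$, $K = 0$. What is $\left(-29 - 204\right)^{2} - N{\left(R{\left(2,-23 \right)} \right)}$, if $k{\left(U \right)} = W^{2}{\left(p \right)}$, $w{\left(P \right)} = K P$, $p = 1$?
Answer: $54289$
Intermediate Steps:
$W{\left(z \right)} = -6 + z$
$w{\left(P \right)} = 0$ ($w{\left(P \right)} = 0 P = 0$)
$R{\left(D,c \right)} = 4 D$
$k{\left(U \right)} = 25$ ($k{\left(U \right)} = \left(-6 + 1\right)^{2} = \left(-5\right)^{2} = 25$)
$N{\left(r \right)} = 0$ ($N{\left(r \right)} = 25 \cdot 0 = 0$)
$\left(-29 - 204\right)^{2} - N{\left(R{\left(2,-23 \right)} \right)} = \left(-29 - 204\right)^{2} - 0 = \left(-233\right)^{2} + 0 = 54289 + 0 = 54289$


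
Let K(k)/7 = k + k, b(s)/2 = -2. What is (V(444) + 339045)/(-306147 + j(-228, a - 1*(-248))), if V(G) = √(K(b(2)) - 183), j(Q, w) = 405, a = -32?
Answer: -113015/101914 - I*√239/305742 ≈ -1.1089 - 5.0564e-5*I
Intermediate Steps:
b(s) = -4 (b(s) = 2*(-2) = -4)
K(k) = 14*k (K(k) = 7*(k + k) = 7*(2*k) = 14*k)
V(G) = I*√239 (V(G) = √(14*(-4) - 183) = √(-56 - 183) = √(-239) = I*√239)
(V(444) + 339045)/(-306147 + j(-228, a - 1*(-248))) = (I*√239 + 339045)/(-306147 + 405) = (339045 + I*√239)/(-305742) = (339045 + I*√239)*(-1/305742) = -113015/101914 - I*√239/305742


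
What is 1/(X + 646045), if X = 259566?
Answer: 1/905611 ≈ 1.1042e-6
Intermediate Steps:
1/(X + 646045) = 1/(259566 + 646045) = 1/905611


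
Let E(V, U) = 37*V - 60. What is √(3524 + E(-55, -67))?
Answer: √1429 ≈ 37.802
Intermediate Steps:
E(V, U) = -60 + 37*V
√(3524 + E(-55, -67)) = √(3524 + (-60 + 37*(-55))) = √(3524 + (-60 - 2035)) = √(3524 - 2095) = √1429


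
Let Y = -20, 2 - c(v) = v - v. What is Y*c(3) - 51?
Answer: -91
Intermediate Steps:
c(v) = 2 (c(v) = 2 - (v - v) = 2 - 1*0 = 2 + 0 = 2)
Y*c(3) - 51 = -20*2 - 51 = -40 - 51 = -91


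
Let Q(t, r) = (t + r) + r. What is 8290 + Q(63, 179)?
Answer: 8711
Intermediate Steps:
Q(t, r) = t + 2*r (Q(t, r) = (r + t) + r = t + 2*r)
8290 + Q(63, 179) = 8290 + (63 + 2*179) = 8290 + (63 + 358) = 8290 + 421 = 8711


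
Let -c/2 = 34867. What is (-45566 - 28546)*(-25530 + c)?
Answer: 7060205568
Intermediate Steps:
c = -69734 (c = -2*34867 = -69734)
(-45566 - 28546)*(-25530 + c) = (-45566 - 28546)*(-25530 - 69734) = -74112*(-95264) = 7060205568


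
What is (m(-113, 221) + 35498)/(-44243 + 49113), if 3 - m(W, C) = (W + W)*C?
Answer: 85447/4870 ≈ 17.546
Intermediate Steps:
m(W, C) = 3 - 2*C*W (m(W, C) = 3 - (W + W)*C = 3 - 2*W*C = 3 - 2*C*W)
(m(-113, 221) + 35498)/(-44243 + 49113) = ((3 - 2*221*(-113)) + 35498)/(-44243 + 49113) = ((3 + 49946) + 35498)/4870 = (49949 + 35498)*(1/4870) = 85447*(1/4870) = 85447/4870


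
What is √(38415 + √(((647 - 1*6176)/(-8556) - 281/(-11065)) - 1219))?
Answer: √(9564069537529981500 + 15778690*I*√303323635432501485)/15778690 ≈ 196.0 + 0.089043*I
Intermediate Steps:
√(38415 + √(((647 - 1*6176)/(-8556) - 281/(-11065)) - 1219)) = √(38415 + √(((647 - 6176)*(-1/8556) - 281*(-1/11065)) - 1219)) = √(38415 + √((-5529*(-1/8556) + 281/11065) - 1219)) = √(38415 + √((1843/2852 + 281/11065) - 1219)) = √(38415 + √(21194207/31557380 - 1219)) = √(38415 + √(-38447252013/31557380)) = √(38415 + I*√303323635432501485/15778690)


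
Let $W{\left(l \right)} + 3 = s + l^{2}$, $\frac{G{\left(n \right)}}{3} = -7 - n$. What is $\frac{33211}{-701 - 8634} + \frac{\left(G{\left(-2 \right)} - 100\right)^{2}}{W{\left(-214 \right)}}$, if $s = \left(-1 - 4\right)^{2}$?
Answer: $- \frac{1398206223}{427711030} \approx -3.269$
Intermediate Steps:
$s = 25$ ($s = \left(-5\right)^{2} = 25$)
$G{\left(n \right)} = -21 - 3 n$ ($G{\left(n \right)} = 3 \left(-7 - n\right) = -21 - 3 n$)
$W{\left(l \right)} = 22 + l^{2}$ ($W{\left(l \right)} = -3 + \left(25 + l^{2}\right) = 22 + l^{2}$)
$\frac{33211}{-701 - 8634} + \frac{\left(G{\left(-2 \right)} - 100\right)^{2}}{W{\left(-214 \right)}} = \frac{33211}{-701 - 8634} + \frac{\left(\left(-21 - -6\right) - 100\right)^{2}}{22 + \left(-214\right)^{2}} = \frac{33211}{-701 - 8634} + \frac{\left(\left(-21 + 6\right) - 100\right)^{2}}{22 + 45796} = \frac{33211}{-9335} + \frac{\left(-15 - 100\right)^{2}}{45818} = 33211 \left(- \frac{1}{9335}\right) + \left(-115\right)^{2} \cdot \frac{1}{45818} = - \frac{33211}{9335} + 13225 \cdot \frac{1}{45818} = - \frac{33211}{9335} + \frac{13225}{45818} = - \frac{1398206223}{427711030}$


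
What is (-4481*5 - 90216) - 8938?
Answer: -121559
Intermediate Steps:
(-4481*5 - 90216) - 8938 = (-22405 - 90216) - 8938 = -112621 - 8938 = -121559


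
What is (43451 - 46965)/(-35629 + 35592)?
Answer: 3514/37 ≈ 94.973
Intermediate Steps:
(43451 - 46965)/(-35629 + 35592) = -3514/(-37) = -3514*(-1/37) = 3514/37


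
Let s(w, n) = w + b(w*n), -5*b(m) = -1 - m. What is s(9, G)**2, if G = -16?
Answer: 9604/25 ≈ 384.16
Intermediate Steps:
b(m) = 1/5 + m/5 (b(m) = -(-1 - m)/5 = 1/5 + m/5)
s(w, n) = 1/5 + w + n*w/5 (s(w, n) = w + (1/5 + (w*n)/5) = w + (1/5 + (n*w)/5) = w + (1/5 + n*w/5) = 1/5 + w + n*w/5)
s(9, G)**2 = (1/5 + 9 + (1/5)*(-16)*9)**2 = (1/5 + 9 - 144/5)**2 = (-98/5)**2 = 9604/25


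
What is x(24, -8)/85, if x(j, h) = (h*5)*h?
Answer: 64/17 ≈ 3.7647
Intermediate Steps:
x(j, h) = 5*h² (x(j, h) = (5*h)*h = 5*h²)
x(24, -8)/85 = (5*(-8)²)/85 = (5*64)*(1/85) = 320*(1/85) = 64/17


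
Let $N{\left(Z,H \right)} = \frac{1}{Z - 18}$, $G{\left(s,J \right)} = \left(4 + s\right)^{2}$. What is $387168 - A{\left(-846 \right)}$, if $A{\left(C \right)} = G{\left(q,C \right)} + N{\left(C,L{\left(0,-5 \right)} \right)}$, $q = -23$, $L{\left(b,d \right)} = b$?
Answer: $\frac{334201249}{864} \approx 3.8681 \cdot 10^{5}$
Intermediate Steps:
$N{\left(Z,H \right)} = \frac{1}{-18 + Z}$
$A{\left(C \right)} = 361 + \frac{1}{-18 + C}$ ($A{\left(C \right)} = \left(4 - 23\right)^{2} + \frac{1}{-18 + C} = \left(-19\right)^{2} + \frac{1}{-18 + C} = 361 + \frac{1}{-18 + C}$)
$387168 - A{\left(-846 \right)} = 387168 - \frac{-6497 + 361 \left(-846\right)}{-18 - 846} = 387168 - \frac{-6497 - 305406}{-864} = 387168 - \left(- \frac{1}{864}\right) \left(-311903\right) = 387168 - \frac{311903}{864} = \frac{334201249}{864}$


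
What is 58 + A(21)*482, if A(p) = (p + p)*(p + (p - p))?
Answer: 425182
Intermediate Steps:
A(p) = 2*p**2 (A(p) = (2*p)*(p + 0) = (2*p)*p = 2*p**2)
58 + A(21)*482 = 58 + (2*21**2)*482 = 58 + (2*441)*482 = 58 + 882*482 = 58 + 425124 = 425182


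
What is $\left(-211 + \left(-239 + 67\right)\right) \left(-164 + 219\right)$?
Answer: $-21065$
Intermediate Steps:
$\left(-211 + \left(-239 + 67\right)\right) \left(-164 + 219\right) = \left(-211 - 172\right) 55 = \left(-383\right) 55 = -21065$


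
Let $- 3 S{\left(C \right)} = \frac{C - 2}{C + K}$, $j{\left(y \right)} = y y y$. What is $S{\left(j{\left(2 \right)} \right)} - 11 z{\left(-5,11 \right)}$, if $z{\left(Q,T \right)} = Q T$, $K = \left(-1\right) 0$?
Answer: $\frac{2419}{4} \approx 604.75$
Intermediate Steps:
$K = 0$
$j{\left(y \right)} = y^{3}$ ($j{\left(y \right)} = y^{2} y = y^{3}$)
$S{\left(C \right)} = - \frac{-2 + C}{3 C}$ ($S{\left(C \right)} = - \frac{\left(C - 2\right) \frac{1}{C + 0}}{3} = - \frac{\left(-2 + C\right) \frac{1}{C}}{3} = - \frac{\frac{1}{C} \left(-2 + C\right)}{3} = - \frac{-2 + C}{3 C}$)
$S{\left(j{\left(2 \right)} \right)} - 11 z{\left(-5,11 \right)} = \frac{2 - 2^{3}}{3 \cdot 2^{3}} - 11 \left(\left(-5\right) 11\right) = \frac{2 - 8}{3 \cdot 8} - -605 = \frac{1}{3} \cdot \frac{1}{8} \left(2 - 8\right) + 605 = \frac{1}{3} \cdot \frac{1}{8} \left(-6\right) + 605 = - \frac{1}{4} + 605 = \frac{2419}{4}$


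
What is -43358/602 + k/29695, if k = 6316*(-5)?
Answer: -18664671/255377 ≈ -73.087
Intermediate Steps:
k = -31580
-43358/602 + k/29695 = -43358/602 - 31580/29695 = -43358*1/602 - 31580*1/29695 = -3097/43 - 6316/5939 = -18664671/255377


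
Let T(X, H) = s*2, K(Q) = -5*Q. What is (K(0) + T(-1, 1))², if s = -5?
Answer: 100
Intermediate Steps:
T(X, H) = -10 (T(X, H) = -5*2 = -10)
(K(0) + T(-1, 1))² = (-5*0 - 10)² = (0 - 10)² = (-10)² = 100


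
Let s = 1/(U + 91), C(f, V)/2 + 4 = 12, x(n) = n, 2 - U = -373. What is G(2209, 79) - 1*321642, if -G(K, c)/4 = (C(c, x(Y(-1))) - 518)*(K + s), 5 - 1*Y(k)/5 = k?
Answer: 958569994/233 ≈ 4.1140e+6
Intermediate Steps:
U = 375 (U = 2 - 1*(-373) = 2 + 373 = 375)
Y(k) = 25 - 5*k
C(f, V) = 16 (C(f, V) = -8 + 2*12 = -8 + 24 = 16)
s = 1/466 (s = 1/(375 + 91) = 1/466 ≈ 0.0021459)
G(K, c) = 1004/233 + 2008*K (G(K, c) = -4*(16 - 518)*(K + 1/466) = -(-2008)*(1/466 + K) = -4*(-251/233 - 502*K) = 1004/233 + 2008*K)
G(2209, 79) - 1*321642 = (1004/233 + 2008*2209) - 1*321642 = (1004/233 + 4435672) - 321642 = 1033512580/233 - 321642 = 958569994/233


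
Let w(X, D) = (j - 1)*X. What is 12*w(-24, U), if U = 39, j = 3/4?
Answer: 72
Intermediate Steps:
j = ¾ (j = 3*(¼) = ¾ ≈ 0.75000)
w(X, D) = -X/4 (w(X, D) = (¾ - 1)*X = -X/4)
12*w(-24, U) = 12*(-¼*(-24)) = 12*6 = 72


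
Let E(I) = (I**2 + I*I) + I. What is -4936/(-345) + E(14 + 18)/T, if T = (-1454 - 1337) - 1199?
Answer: 210856/15295 ≈ 13.786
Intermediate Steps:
E(I) = I + 2*I**2 (E(I) = (I**2 + I**2) + I = 2*I**2 + I = I + 2*I**2)
T = -3990 (T = -2791 - 1199 = -3990)
-4936/(-345) + E(14 + 18)/T = -4936/(-345) + ((14 + 18)*(1 + 2*(14 + 18)))/(-3990) = -4936*(-1/345) + (32*(1 + 2*32))*(-1/3990) = 4936/345 + (32*(1 + 64))*(-1/3990) = 4936/345 + (32*65)*(-1/3990) = 4936/345 + 2080*(-1/3990) = 4936/345 - 208/399 = 210856/15295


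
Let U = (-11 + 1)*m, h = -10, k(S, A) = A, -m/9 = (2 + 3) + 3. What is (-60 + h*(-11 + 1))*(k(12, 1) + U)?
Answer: 28840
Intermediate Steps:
m = -72 (m = -9*((2 + 3) + 3) = -9*(5 + 3) = -9*8 = -72)
U = 720 (U = (-11 + 1)*(-72) = -10*(-72) = 720)
(-60 + h*(-11 + 1))*(k(12, 1) + U) = (-60 - 10*(-11 + 1))*(1 + 720) = (-60 - 10*(-10))*721 = (-60 + 100)*721 = 40*721 = 28840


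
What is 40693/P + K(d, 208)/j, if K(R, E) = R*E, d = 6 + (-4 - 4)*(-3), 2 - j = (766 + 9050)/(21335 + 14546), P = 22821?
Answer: 2556042123409/706834833 ≈ 3616.2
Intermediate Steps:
j = 61946/35881 (j = 2 - (766 + 9050)/(21335 + 14546) = 2 - 9816/35881 = 61946/35881 ≈ 1.7264)
d = 30 (d = 6 - 8*(-3) = 6 + 24 = 30)
K(R, E) = E*R
40693/P + K(d, 208)/j = 40693/22821 + (208*30)/(61946/35881) = 40693*(1/22821) + 6240*(35881/61946) = 40693/22821 + 111948720/30973 = 2556042123409/706834833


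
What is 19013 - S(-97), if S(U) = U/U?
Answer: 19012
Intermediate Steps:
S(U) = 1
19013 - S(-97) = 19013 - 1*1 = 19013 - 1 = 19012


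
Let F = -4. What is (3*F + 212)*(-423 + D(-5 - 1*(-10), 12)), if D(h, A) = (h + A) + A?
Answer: -78800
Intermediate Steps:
D(h, A) = h + 2*A (D(h, A) = (A + h) + A = h + 2*A)
(3*F + 212)*(-423 + D(-5 - 1*(-10), 12)) = (3*(-4) + 212)*(-423 + ((-5 - 1*(-10)) + 2*12)) = (-12 + 212)*(-423 + ((-5 + 10) + 24)) = 200*(-423 + (5 + 24)) = 200*(-423 + 29) = 200*(-394) = -78800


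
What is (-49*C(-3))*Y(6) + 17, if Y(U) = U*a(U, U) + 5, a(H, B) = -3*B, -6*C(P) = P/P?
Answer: -4945/6 ≈ -824.17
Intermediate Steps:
C(P) = -⅙ (C(P) = -P/(6*P) = -⅙*1 = -⅙)
Y(U) = 5 - 3*U² (Y(U) = U*(-3*U) + 5 = -3*U² + 5 = 5 - 3*U²)
(-49*C(-3))*Y(6) + 17 = (-49*(-⅙))*(5 - 3*6²) + 17 = 49*(5 - 3*36)/6 + 17 = 49*(5 - 108)/6 + 17 = (49/6)*(-103) + 17 = -5047/6 + 17 = -4945/6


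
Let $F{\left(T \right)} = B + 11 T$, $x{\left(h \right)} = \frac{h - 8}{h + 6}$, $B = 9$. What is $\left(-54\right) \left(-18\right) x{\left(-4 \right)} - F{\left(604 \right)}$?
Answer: $-12485$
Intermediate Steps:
$x{\left(h \right)} = \frac{-8 + h}{6 + h}$
$F{\left(T \right)} = 9 + 11 T$
$\left(-54\right) \left(-18\right) x{\left(-4 \right)} - F{\left(604 \right)} = \left(-54\right) \left(-18\right) \frac{-8 - 4}{6 - 4} - \left(9 + 11 \cdot 604\right) = 972 \cdot \frac{1}{2} \left(-12\right) - \left(9 + 6644\right) = 972 \cdot \frac{1}{2} \left(-12\right) - 6653 = 972 \left(-6\right) - 6653 = -5832 - 6653 = -12485$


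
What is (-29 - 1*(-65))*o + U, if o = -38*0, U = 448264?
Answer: 448264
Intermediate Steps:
o = 0
(-29 - 1*(-65))*o + U = (-29 - 1*(-65))*0 + 448264 = (-29 + 65)*0 + 448264 = 36*0 + 448264 = 0 + 448264 = 448264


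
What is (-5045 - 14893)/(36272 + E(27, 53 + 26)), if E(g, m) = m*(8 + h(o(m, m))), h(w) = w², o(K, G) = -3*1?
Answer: -19938/37615 ≈ -0.53005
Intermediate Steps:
o(K, G) = -3
E(g, m) = 17*m (E(g, m) = m*(8 + (-3)²) = m*(8 + 9) = m*17 = 17*m)
(-5045 - 14893)/(36272 + E(27, 53 + 26)) = (-5045 - 14893)/(36272 + 17*(53 + 26)) = -19938/(36272 + 17*79) = -19938/(36272 + 1343) = -19938/37615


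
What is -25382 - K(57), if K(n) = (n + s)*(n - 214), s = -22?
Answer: -19887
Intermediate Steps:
K(n) = (-214 + n)*(-22 + n) (K(n) = (n - 22)*(n - 214) = (-22 + n)*(-214 + n) = (-214 + n)*(-22 + n))
-25382 - K(57) = -25382 - (4708 + 57² - 236*57) = -25382 - (4708 + 3249 - 13452) = -25382 - 1*(-5495) = -25382 + 5495 = -19887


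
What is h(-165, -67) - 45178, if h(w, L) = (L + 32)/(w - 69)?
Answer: -10571617/234 ≈ -45178.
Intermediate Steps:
h(w, L) = (32 + L)/(-69 + w)
h(-165, -67) - 45178 = (32 - 67)/(-69 - 165) - 45178 = -35/(-234) - 45178 = -1/234*(-35) - 45178 = 35/234 - 45178 = -10571617/234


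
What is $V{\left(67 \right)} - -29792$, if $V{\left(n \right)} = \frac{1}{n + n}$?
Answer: $\frac{3992129}{134} \approx 29792.0$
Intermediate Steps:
$V{\left(n \right)} = \frac{1}{2 n}$
$V{\left(67 \right)} - -29792 = \frac{1}{2 \cdot 67} - -29792 = \frac{1}{2} \cdot \frac{1}{67} + 29792 = \frac{1}{134} + 29792 = \frac{3992129}{134}$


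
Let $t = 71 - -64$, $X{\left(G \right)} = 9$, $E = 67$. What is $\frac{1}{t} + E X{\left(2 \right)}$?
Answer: $\frac{81406}{135} \approx 603.01$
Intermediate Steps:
$t = 135$ ($t = 71 + 64 = 135$)
$\frac{1}{t} + E X{\left(2 \right)} = \frac{1}{135} + 67 \cdot 9 = \frac{1}{135} + 603 = \frac{81406}{135}$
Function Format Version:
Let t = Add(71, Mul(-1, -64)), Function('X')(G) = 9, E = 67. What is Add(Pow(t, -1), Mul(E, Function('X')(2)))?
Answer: Rational(81406, 135) ≈ 603.01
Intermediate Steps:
t = 135 (t = Add(71, 64) = 135)
Add(Pow(t, -1), Mul(E, Function('X')(2))) = Add(Pow(135, -1), Mul(67, 9)) = Add(Rational(1, 135), 603) = Rational(81406, 135)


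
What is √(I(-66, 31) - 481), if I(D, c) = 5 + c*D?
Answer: I*√2522 ≈ 50.22*I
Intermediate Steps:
I(D, c) = 5 + D*c
√(I(-66, 31) - 481) = √((5 - 66*31) - 481) = √((5 - 2046) - 481) = √(-2041 - 481) = √(-2522) = I*√2522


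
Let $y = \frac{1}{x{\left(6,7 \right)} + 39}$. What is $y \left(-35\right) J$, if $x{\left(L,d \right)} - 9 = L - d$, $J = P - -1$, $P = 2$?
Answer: $- \frac{105}{47} \approx -2.234$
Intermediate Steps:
$J = 3$ ($J = 2 - -1 = 2 + 1 = 3$)
$x{\left(L,d \right)} = 9 + L - d$ ($x{\left(L,d \right)} = 9 + \left(L - d\right) = 9 + L - d$)
$y = \frac{1}{47}$ ($y = \frac{1}{\left(9 + 6 - 7\right) + 39} = \frac{1}{8 + 39} = \frac{1}{47} \approx 0.021277$)
$y \left(-35\right) J = \frac{1}{47} \left(-35\right) 3 = \left(- \frac{35}{47}\right) 3 = - \frac{105}{47}$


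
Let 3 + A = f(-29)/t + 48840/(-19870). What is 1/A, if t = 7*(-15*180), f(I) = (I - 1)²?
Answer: -41727/229732 ≈ -0.18163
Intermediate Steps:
f(I) = (-1 + I)²
t = -18900 (t = 7*(-2700) = -18900)
A = -229732/41727 (A = -3 + ((-1 - 29)²/(-18900) + 48840/(-19870)) = -3 + ((-30)²*(-1/18900) + 48840*(-1/19870)) = -3 + (900*(-1/18900) - 4884/1987) = -3 + (-1/21 - 4884/1987) = -3 - 104551/41727 = -229732/41727 ≈ -5.5056)
1/A = 1/(-229732/41727) = -41727/229732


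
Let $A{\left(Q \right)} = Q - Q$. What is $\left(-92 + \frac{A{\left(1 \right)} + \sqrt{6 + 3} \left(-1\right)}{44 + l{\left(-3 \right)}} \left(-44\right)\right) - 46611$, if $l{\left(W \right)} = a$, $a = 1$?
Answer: $- \frac{700501}{15} \approx -46700.0$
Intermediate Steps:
$l{\left(W \right)} = 1$
$A{\left(Q \right)} = 0$
$\left(-92 + \frac{A{\left(1 \right)} + \sqrt{6 + 3} \left(-1\right)}{44 + l{\left(-3 \right)}} \left(-44\right)\right) - 46611 = \left(-92 + \frac{0 + \sqrt{6 + 3} \left(-1\right)}{44 + 1} \left(-44\right)\right) - 46611 = \left(-92 + \frac{0 + \sqrt{9} \left(-1\right)}{45} \left(-44\right)\right) - 46611 = \left(-92 + \left(0 + 3 \left(-1\right)\right) \frac{1}{45} \left(-44\right)\right) - 46611 = \left(-92 + \left(0 - 3\right) \frac{1}{45} \left(-44\right)\right) - 46611 = \left(-92 + \left(-3\right) \frac{1}{45} \left(-44\right)\right) - 46611 = \left(-92 - - \frac{44}{15}\right) - 46611 = \left(-92 + \frac{44}{15}\right) - 46611 = - \frac{1336}{15} - 46611 = - \frac{700501}{15}$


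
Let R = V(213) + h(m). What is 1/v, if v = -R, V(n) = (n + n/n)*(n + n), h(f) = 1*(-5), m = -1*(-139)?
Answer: -1/91159 ≈ -1.0970e-5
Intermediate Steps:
m = 139
h(f) = -5
V(n) = 2*n*(1 + n) (V(n) = (n + 1)*(2*n) = (1 + n)*(2*n) = 2*n*(1 + n))
R = 91159 (R = 2*213*(1 + 213) - 5 = 2*213*214 - 5 = 91164 - 5 = 91159)
v = -91159 (v = -1*91159 = -91159)
1/v = 1/(-91159) = -1/91159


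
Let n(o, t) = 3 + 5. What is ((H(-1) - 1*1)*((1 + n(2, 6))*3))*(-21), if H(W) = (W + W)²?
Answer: -1701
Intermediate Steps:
n(o, t) = 8
H(W) = 4*W² (H(W) = (2*W)² = 4*W²)
((H(-1) - 1*1)*((1 + n(2, 6))*3))*(-21) = ((4*(-1)² - 1*1)*((1 + 8)*3))*(-21) = ((4*1 - 1)*(9*3))*(-21) = ((4 - 1)*27)*(-21) = (3*27)*(-21) = 81*(-21) = -1701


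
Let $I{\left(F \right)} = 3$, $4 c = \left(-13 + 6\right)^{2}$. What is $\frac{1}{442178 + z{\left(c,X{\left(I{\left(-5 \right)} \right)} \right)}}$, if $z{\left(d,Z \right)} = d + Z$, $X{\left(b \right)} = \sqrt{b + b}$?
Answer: $\frac{2358348}{1042838491675} - \frac{16 \sqrt{6}}{3128515475025} \approx 2.2615 \cdot 10^{-6}$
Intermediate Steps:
$c = \frac{49}{4}$ ($c = \frac{\left(-13 + 6\right)^{2}}{4} = \frac{\left(-7\right)^{2}}{4} = \frac{1}{4} \cdot 49 = \frac{49}{4} \approx 12.25$)
$X{\left(b \right)} = \sqrt{2} \sqrt{b}$ ($X{\left(b \right)} = \sqrt{2 b} = \sqrt{2} \sqrt{b}$)
$z{\left(d,Z \right)} = Z + d$
$\frac{1}{442178 + z{\left(c,X{\left(I{\left(-5 \right)} \right)} \right)}} = \frac{1}{442178 + \left(\sqrt{2} \sqrt{3} + \frac{49}{4}\right)} = \frac{1}{442178 + \left(\sqrt{6} + \frac{49}{4}\right)} = \frac{1}{442178 + \left(\frac{49}{4} + \sqrt{6}\right)} = \frac{1}{\frac{1768761}{4} + \sqrt{6}}$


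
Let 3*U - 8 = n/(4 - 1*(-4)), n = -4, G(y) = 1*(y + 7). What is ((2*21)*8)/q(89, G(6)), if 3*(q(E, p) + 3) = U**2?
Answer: -4032/11 ≈ -366.55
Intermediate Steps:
G(y) = 7 + y (G(y) = 1*(7 + y) = 7 + y)
U = 5/2 (U = 8/3 + (-4/(4 - 1*(-4)))/3 = 8/3 + (-4/(4 + 4))/3 = 8/3 + (-4/8)/3 = 8/3 + (-4*1/8)/3 = 8/3 + (1/3)*(-1/2) = 8/3 - 1/6 = 5/2 ≈ 2.5000)
q(E, p) = -11/12 (q(E, p) = -3 + (5/2)**2/3 = -3 + (1/3)*(25/4) = -3 + 25/12 = -11/12)
((2*21)*8)/q(89, G(6)) = ((2*21)*8)/(-11/12) = (42*8)*(-12/11) = 336*(-12/11) = -4032/11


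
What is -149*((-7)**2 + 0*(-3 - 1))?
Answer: -7301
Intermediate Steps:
-149*((-7)**2 + 0*(-3 - 1)) = -149*(49 + 0*(-4)) = -149*(49 + 0) = -149*49 = -7301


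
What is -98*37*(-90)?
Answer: 326340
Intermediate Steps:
-98*37*(-90) = -3626*(-90) = 326340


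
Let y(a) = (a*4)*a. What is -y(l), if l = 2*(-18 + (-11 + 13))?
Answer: -4096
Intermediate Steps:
l = -32 (l = 2*(-18 + 2) = 2*(-16) = -32)
y(a) = 4*a² (y(a) = (4*a)*a = 4*a²)
-y(l) = -4*(-32)² = -4*1024 = -1*4096 = -4096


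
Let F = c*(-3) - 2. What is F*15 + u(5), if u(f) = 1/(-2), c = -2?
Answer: 119/2 ≈ 59.500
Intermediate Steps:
u(f) = -½
F = 4 (F = -2*(-3) - 2 = 6 - 2 = 4)
F*15 + u(5) = 4*15 - ½ = 60 - ½ = 119/2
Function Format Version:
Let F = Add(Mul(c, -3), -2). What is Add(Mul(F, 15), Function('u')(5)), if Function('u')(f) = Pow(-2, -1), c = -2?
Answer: Rational(119, 2) ≈ 59.500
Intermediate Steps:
Function('u')(f) = Rational(-1, 2)
F = 4 (F = Add(Mul(-2, -3), -2) = Add(6, -2) = 4)
Add(Mul(F, 15), Function('u')(5)) = Add(Mul(4, 15), Rational(-1, 2)) = Add(60, Rational(-1, 2)) = Rational(119, 2)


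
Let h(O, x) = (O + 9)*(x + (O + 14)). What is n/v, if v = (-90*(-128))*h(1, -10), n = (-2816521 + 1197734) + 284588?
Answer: -444733/192000 ≈ -2.3163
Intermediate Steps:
h(O, x) = (9 + O)*(14 + O + x) (h(O, x) = (9 + O)*(x + (14 + O)) = (9 + O)*(14 + O + x))
n = -1334199 (n = -1618787 + 284588 = -1334199)
v = 576000 (v = (-90*(-128))*(126 + 1**2 + 9*(-10) + 23*1 + 1*(-10)) = 11520*(126 + 1 - 90 + 23 - 10) = 11520*50 = 576000)
n/v = -1334199/576000 = -1334199*1/576000 = -444733/192000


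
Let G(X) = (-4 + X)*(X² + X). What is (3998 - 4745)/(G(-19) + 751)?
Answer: 747/7115 ≈ 0.10499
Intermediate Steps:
G(X) = (-4 + X)*(X + X²)
(3998 - 4745)/(G(-19) + 751) = (3998 - 4745)/(-19*(-4 + (-19)² - 3*(-19)) + 751) = -747/(-19*(-4 + 361 + 57) + 751) = -747/(-19*414 + 751) = -747/(-7866 + 751) = -747/(-7115) = -747*(-1/7115) = 747/7115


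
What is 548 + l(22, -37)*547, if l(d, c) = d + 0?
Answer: 12582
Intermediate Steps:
l(d, c) = d
548 + l(22, -37)*547 = 548 + 22*547 = 548 + 12034 = 12582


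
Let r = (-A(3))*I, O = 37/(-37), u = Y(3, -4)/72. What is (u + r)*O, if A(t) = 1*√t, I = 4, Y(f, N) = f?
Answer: -1/24 + 4*√3 ≈ 6.8865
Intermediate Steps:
u = 1/24 (u = 3/72 = 3*(1/72) = 1/24 ≈ 0.041667)
A(t) = √t
O = -1 (O = 37*(-1/37) = -1)
r = -4*√3 (r = -√3*4 = -4*√3 ≈ -6.9282)
(u + r)*O = (1/24 - 4*√3)*(-1) = -1/24 + 4*√3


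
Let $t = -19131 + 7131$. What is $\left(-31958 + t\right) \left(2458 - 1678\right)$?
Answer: $-34287240$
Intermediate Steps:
$t = -12000$
$\left(-31958 + t\right) \left(2458 - 1678\right) = \left(-31958 - 12000\right) \left(2458 - 1678\right) = \left(-43958\right) 780 = -34287240$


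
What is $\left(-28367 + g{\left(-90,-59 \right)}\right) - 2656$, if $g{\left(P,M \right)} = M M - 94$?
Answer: $-27636$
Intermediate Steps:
$g{\left(P,M \right)} = -94 + M^{2}$ ($g{\left(P,M \right)} = M^{2} - 94 = -94 + M^{2}$)
$\left(-28367 + g{\left(-90,-59 \right)}\right) - 2656 = \left(-28367 - \left(94 - \left(-59\right)^{2}\right)\right) - 2656 = \left(-28367 + \left(-94 + 3481\right)\right) - 2656 = \left(-28367 + 3387\right) - 2656 = -24980 - 2656 = -27636$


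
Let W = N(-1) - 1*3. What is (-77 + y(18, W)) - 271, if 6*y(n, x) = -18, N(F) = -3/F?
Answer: -351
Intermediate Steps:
W = 0 (W = -3/(-1) - 1*3 = -3*(-1) - 3 = 3 - 3 = 0)
y(n, x) = -3 (y(n, x) = (1/6)*(-18) = -3)
(-77 + y(18, W)) - 271 = (-77 - 3) - 271 = -80 - 271 = -351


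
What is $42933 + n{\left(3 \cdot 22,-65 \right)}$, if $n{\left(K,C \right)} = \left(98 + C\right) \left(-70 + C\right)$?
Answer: $38478$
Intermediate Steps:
$n{\left(K,C \right)} = \left(-70 + C\right) \left(98 + C\right)$
$42933 + n{\left(3 \cdot 22,-65 \right)} = 42933 + \left(-6860 + \left(-65\right)^{2} + 28 \left(-65\right)\right) = 42933 - 4455 = 38478$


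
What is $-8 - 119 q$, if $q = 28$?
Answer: $-3340$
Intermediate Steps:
$-8 - 119 q = -8 - 3332 = -3340$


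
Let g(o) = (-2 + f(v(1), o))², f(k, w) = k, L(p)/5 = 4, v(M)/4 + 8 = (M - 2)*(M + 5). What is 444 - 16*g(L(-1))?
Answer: -53380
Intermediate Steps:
v(M) = -32 + 4*(-2 + M)*(5 + M) (v(M) = -32 + 4*((M - 2)*(M + 5)) = -32 + 4*((-2 + M)*(5 + M)) = -32 + 4*(-2 + M)*(5 + M))
L(p) = 20 (L(p) = 5*4 = 20)
g(o) = 3364 (g(o) = (-2 + (-72 + 4*1² + 12*1))² = (-2 + (-72 + 4*1 + 12))² = (-2 + (-72 + 4 + 12))² = (-2 - 56)² = (-58)² = 3364)
444 - 16*g(L(-1)) = 444 - 16*3364 = 444 - 53824 = -53380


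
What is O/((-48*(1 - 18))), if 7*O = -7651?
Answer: -1093/816 ≈ -1.3395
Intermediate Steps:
O = -1093 (O = (⅐)*(-7651) = -1093)
O/((-48*(1 - 18))) = -1093*(-1/(48*(1 - 18))) = -1093/((-48*(-17))) = -1093/816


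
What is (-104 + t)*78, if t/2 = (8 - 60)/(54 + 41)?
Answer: -778752/95 ≈ -8197.4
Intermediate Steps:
t = -104/95 (t = 2*((8 - 60)/(54 + 41)) = 2*(-52/95) = -104/95 ≈ -1.0947)
(-104 + t)*78 = (-104 - 104/95)*78 = -9984/95*78 = -778752/95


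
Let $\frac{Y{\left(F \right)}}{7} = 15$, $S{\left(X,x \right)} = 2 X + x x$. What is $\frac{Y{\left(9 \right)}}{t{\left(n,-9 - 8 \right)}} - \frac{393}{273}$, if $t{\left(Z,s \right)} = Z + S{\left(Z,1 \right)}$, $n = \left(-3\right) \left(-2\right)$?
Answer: $\frac{7066}{1729} \approx 4.0868$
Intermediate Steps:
$S{\left(X,x \right)} = x^{2} + 2 X$ ($S{\left(X,x \right)} = 2 X + x^{2} = x^{2} + 2 X$)
$Y{\left(F \right)} = 105$ ($Y{\left(F \right)} = 7 \cdot 15 = 105$)
$n = 6$
$t{\left(Z,s \right)} = 1 + 3 Z$ ($t{\left(Z,s \right)} = Z + \left(1^{2} + 2 Z\right) = Z + \left(1 + 2 Z\right) = 1 + 3 Z$)
$\frac{Y{\left(9 \right)}}{t{\left(n,-9 - 8 \right)}} - \frac{393}{273} = \frac{105}{1 + 3 \cdot 6} - \frac{393}{273} = \frac{105}{1 + 18} - \frac{131}{91} = \frac{105}{19} - \frac{131}{91} = \frac{7066}{1729}$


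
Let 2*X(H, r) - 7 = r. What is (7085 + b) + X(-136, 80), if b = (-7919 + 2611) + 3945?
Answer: 11531/2 ≈ 5765.5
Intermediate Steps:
b = -1363 (b = -5308 + 3945 = -1363)
X(H, r) = 7/2 + r/2
(7085 + b) + X(-136, 80) = (7085 - 1363) + (7/2 + (½)*80) = 5722 + (7/2 + 40) = 5722 + 87/2 = 11531/2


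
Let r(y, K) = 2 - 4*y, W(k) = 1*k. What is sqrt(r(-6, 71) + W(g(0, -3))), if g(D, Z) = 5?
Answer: sqrt(31) ≈ 5.5678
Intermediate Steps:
W(k) = k
sqrt(r(-6, 71) + W(g(0, -3))) = sqrt((2 - 4*(-6)) + 5) = sqrt((2 + 24) + 5) = sqrt(26 + 5) = sqrt(31)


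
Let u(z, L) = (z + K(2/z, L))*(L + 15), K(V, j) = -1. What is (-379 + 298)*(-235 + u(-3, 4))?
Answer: 25191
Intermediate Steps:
u(z, L) = (-1 + z)*(15 + L) (u(z, L) = (z - 1)*(L + 15) = (-1 + z)*(15 + L))
(-379 + 298)*(-235 + u(-3, 4)) = (-379 + 298)*(-235 + (-15 - 1*4 + 15*(-3) + 4*(-3))) = -81*(-235 + (-15 - 4 - 45 - 12)) = -81*(-235 - 76) = -81*(-311) = 25191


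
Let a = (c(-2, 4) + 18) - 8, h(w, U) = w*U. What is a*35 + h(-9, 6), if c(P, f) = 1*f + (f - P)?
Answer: 646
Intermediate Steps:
h(w, U) = U*w
c(P, f) = -P + 2*f (c(P, f) = f + (f - P) = -P + 2*f)
a = 20 (a = ((-1*(-2) + 2*4) + 18) - 8 = ((2 + 8) + 18) - 8 = (10 + 18) - 8 = 28 - 8 = 20)
a*35 + h(-9, 6) = 20*35 + 6*(-9) = 700 - 54 = 646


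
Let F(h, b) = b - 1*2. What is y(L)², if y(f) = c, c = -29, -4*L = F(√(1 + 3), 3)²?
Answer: 841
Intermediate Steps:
F(h, b) = -2 + b (F(h, b) = b - 2 = -2 + b)
L = -¼ (L = -(-2 + 3)²/4 = -¼*1² = -¼*1 = -¼ ≈ -0.25000)
y(f) = -29
y(L)² = (-29)² = 841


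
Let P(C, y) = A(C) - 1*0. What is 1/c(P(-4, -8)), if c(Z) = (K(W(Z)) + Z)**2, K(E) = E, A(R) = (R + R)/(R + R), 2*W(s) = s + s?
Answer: 1/4 ≈ 0.25000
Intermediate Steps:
W(s) = s (W(s) = (s + s)/2 = (2*s)/2 = s)
A(R) = 1 (A(R) = (2*R)/((2*R)) = (2*R)*(1/(2*R)) = 1)
P(C, y) = 1 (P(C, y) = 1 - 1*0 = 1 + 0 = 1)
c(Z) = 4*Z**2 (c(Z) = (Z + Z)**2 = (2*Z)**2 = 4*Z**2)
1/c(P(-4, -8)) = 1/(4*1**2) = 1/(4*1) = 1/4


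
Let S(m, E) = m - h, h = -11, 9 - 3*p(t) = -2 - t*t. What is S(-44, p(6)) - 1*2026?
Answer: -2059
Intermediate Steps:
p(t) = 11/3 + t²/3 (p(t) = 3 - (-2 - t*t)/3 = 3 - (-2 - t²)/3 = 3 + (⅔ + t²/3) = 11/3 + t²/3)
S(m, E) = 11 + m (S(m, E) = m - 1*(-11) = m + 11 = 11 + m)
S(-44, p(6)) - 1*2026 = (11 - 44) - 1*2026 = -33 - 2026 = -2059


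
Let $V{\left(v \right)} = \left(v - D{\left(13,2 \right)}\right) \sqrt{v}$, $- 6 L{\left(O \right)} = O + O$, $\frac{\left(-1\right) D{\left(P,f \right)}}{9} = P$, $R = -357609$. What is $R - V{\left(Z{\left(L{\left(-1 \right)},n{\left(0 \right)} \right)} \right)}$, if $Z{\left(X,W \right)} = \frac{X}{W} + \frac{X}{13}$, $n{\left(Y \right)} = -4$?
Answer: $-357609 - \frac{6081 i \sqrt{39}}{1352} \approx -3.5761 \cdot 10^{5} - 28.089 i$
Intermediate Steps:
$D{\left(P,f \right)} = - 9 P$
$L{\left(O \right)} = - \frac{O}{3}$ ($L{\left(O \right)} = - \frac{O + O}{6} = - \frac{2 O}{6} = - \frac{O}{3}$)
$Z{\left(X,W \right)} = \frac{X}{13} + \frac{X}{W}$ ($Z{\left(X,W \right)} = \frac{X}{W} + X \frac{1}{13} = \frac{X}{W} + \frac{X}{13} = \frac{X}{13} + \frac{X}{W}$)
$V{\left(v \right)} = \sqrt{v} \left(117 + v\right)$ ($V{\left(v \right)} = \left(v - \left(-9\right) 13\right) \sqrt{v} = \left(v - -117\right) \sqrt{v} = \left(v + 117\right) \sqrt{v} = \left(117 + v\right) \sqrt{v} = \sqrt{v} \left(117 + v\right)$)
$R - V{\left(Z{\left(L{\left(-1 \right)},n{\left(0 \right)} \right)} \right)} = -357609 - \sqrt{\frac{\left(- \frac{1}{3}\right) \left(-1\right)}{13} + \frac{\left(- \frac{1}{3}\right) \left(-1\right)}{-4}} \left(117 + \left(\frac{\left(- \frac{1}{3}\right) \left(-1\right)}{13} + \frac{\left(- \frac{1}{3}\right) \left(-1\right)}{-4}\right)\right) = -357609 - \sqrt{\frac{1}{13} \cdot \frac{1}{3} + \frac{1}{3} \left(- \frac{1}{4}\right)} \left(117 + \left(\frac{1}{13} \cdot \frac{1}{3} + \frac{1}{3} \left(- \frac{1}{4}\right)\right)\right) = -357609 - \sqrt{\frac{1}{39} - \frac{1}{12}} \left(117 + \left(\frac{1}{39} - \frac{1}{12}\right)\right) = -357609 - \sqrt{- \frac{3}{52}} \left(117 - \frac{3}{52}\right) = -357609 - \frac{i \sqrt{39}}{26} \cdot \frac{6081}{52} = -357609 - \frac{6081 i \sqrt{39}}{1352}$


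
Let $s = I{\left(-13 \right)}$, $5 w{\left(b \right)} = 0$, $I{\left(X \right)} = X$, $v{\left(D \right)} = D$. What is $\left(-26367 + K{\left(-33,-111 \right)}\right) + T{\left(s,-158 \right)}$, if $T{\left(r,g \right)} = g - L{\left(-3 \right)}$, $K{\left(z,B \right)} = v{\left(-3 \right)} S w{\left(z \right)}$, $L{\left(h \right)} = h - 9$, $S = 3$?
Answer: $-26513$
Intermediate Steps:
$L{\left(h \right)} = -9 + h$
$w{\left(b \right)} = 0$ ($w{\left(b \right)} = \frac{1}{5} \cdot 0 = 0$)
$K{\left(z,B \right)} = 0$ ($K{\left(z,B \right)} = \left(-3\right) 3 \cdot 0 = \left(-9\right) 0 = 0$)
$s = -13$
$T{\left(r,g \right)} = 12 + g$ ($T{\left(r,g \right)} = g - \left(-9 - 3\right) = g - -12 = g + 12 = 12 + g$)
$\left(-26367 + K{\left(-33,-111 \right)}\right) + T{\left(s,-158 \right)} = \left(-26367 + 0\right) + \left(12 - 158\right) = -26367 - 146 = -26513$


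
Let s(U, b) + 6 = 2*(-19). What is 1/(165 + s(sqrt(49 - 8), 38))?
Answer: 1/121 ≈ 0.0082645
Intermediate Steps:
s(U, b) = -44 (s(U, b) = -6 + 2*(-19) = -6 - 38 = -44)
1/(165 + s(sqrt(49 - 8), 38)) = 1/(165 - 44) = 1/121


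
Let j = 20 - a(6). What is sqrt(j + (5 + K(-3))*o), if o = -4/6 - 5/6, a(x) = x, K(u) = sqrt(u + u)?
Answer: sqrt(26 - 6*I*sqrt(6))/2 ≈ 2.6426 - 0.6952*I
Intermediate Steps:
K(u) = sqrt(2)*sqrt(u) (K(u) = sqrt(2*u) = sqrt(2)*sqrt(u))
o = -3/2 (o = -4*1/6 - 5*1/6 = -2/3 - 5/6 = -3/2 ≈ -1.5000)
j = 14 (j = 20 - 1*6 = 20 - 6 = 14)
sqrt(j + (5 + K(-3))*o) = sqrt(14 + (5 + sqrt(2)*sqrt(-3))*(-3/2)) = sqrt(14 + (5 + sqrt(2)*(I*sqrt(3)))*(-3/2)) = sqrt(14 + (5 + I*sqrt(6))*(-3/2)) = sqrt(14 + (-15/2 - 3*I*sqrt(6)/2)) = sqrt(13/2 - 3*I*sqrt(6)/2)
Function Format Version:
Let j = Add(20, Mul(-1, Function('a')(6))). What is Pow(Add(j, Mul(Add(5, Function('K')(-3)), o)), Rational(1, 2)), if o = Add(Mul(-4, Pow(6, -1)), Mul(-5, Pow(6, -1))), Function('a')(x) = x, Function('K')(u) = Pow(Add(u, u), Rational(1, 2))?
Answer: Mul(Rational(1, 2), Pow(Add(26, Mul(-6, I, Pow(6, Rational(1, 2)))), Rational(1, 2))) ≈ Add(2.6426, Mul(-0.69520, I))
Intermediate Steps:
Function('K')(u) = Mul(Pow(2, Rational(1, 2)), Pow(u, Rational(1, 2))) (Function('K')(u) = Pow(Mul(2, u), Rational(1, 2)) = Mul(Pow(2, Rational(1, 2)), Pow(u, Rational(1, 2))))
o = Rational(-3, 2) (o = Add(Mul(-4, Rational(1, 6)), Mul(-5, Rational(1, 6))) = Add(Rational(-2, 3), Rational(-5, 6)) = Rational(-3, 2) ≈ -1.5000)
j = 14 (j = Add(20, Mul(-1, 6)) = Add(20, -6) = 14)
Pow(Add(j, Mul(Add(5, Function('K')(-3)), o)), Rational(1, 2)) = Pow(Add(14, Mul(Add(5, Mul(Pow(2, Rational(1, 2)), Pow(-3, Rational(1, 2)))), Rational(-3, 2))), Rational(1, 2)) = Pow(Add(14, Mul(Add(5, Mul(Pow(2, Rational(1, 2)), Mul(I, Pow(3, Rational(1, 2))))), Rational(-3, 2))), Rational(1, 2)) = Pow(Add(14, Mul(Add(5, Mul(I, Pow(6, Rational(1, 2)))), Rational(-3, 2))), Rational(1, 2)) = Pow(Add(14, Add(Rational(-15, 2), Mul(Rational(-3, 2), I, Pow(6, Rational(1, 2))))), Rational(1, 2)) = Pow(Add(Rational(13, 2), Mul(Rational(-3, 2), I, Pow(6, Rational(1, 2)))), Rational(1, 2))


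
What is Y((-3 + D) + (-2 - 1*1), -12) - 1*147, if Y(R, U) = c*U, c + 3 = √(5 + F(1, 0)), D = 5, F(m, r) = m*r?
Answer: -111 - 12*√5 ≈ -137.83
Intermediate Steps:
c = -3 + √5 (c = -3 + √(5 + 1*0) = -3 + √(5 + 0) = -3 + √5 ≈ -0.76393)
Y(R, U) = U*(-3 + √5) (Y(R, U) = (-3 + √5)*U = U*(-3 + √5))
Y((-3 + D) + (-2 - 1*1), -12) - 1*147 = -12*(-3 + √5) - 1*147 = (36 - 12*√5) - 147 = -111 - 12*√5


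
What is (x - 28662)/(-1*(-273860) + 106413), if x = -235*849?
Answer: -228177/380273 ≈ -0.60003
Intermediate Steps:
x = -199515
(x - 28662)/(-1*(-273860) + 106413) = (-199515 - 28662)/(-1*(-273860) + 106413) = -228177/(273860 + 106413) = -228177/380273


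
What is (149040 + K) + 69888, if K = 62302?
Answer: 281230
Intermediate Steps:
(149040 + K) + 69888 = (149040 + 62302) + 69888 = 211342 + 69888 = 281230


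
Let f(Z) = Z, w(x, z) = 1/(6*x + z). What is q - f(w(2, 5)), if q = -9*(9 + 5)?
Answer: -2143/17 ≈ -126.06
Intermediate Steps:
w(x, z) = 1/(z + 6*x)
q = -126 (q = -9*14 = -126)
q - f(w(2, 5)) = -126 - 1/(5 + 6*2) = -126 - 1/(5 + 12) = -126 - 1/17 = -2143/17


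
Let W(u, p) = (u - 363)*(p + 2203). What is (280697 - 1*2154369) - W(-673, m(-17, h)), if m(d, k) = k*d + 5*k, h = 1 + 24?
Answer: 97836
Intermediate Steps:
h = 25
m(d, k) = 5*k + d*k (m(d, k) = d*k + 5*k = 5*k + d*k)
W(u, p) = (-363 + u)*(2203 + p)
(280697 - 1*2154369) - W(-673, m(-17, h)) = (280697 - 1*2154369) - (-799689 - 9075*(5 - 17) + 2203*(-673) + (25*(5 - 17))*(-673)) = (280697 - 2154369) - (-799689 - 9075*(-12) - 1482619 + (25*(-12))*(-673)) = -1873672 - (-799689 - 363*(-300) - 1482619 - 300*(-673)) = -1873672 - (-799689 + 108900 - 1482619 + 201900) = -1873672 - 1*(-1971508) = -1873672 + 1971508 = 97836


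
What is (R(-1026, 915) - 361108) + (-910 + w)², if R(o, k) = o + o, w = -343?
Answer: 1206849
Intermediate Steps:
R(o, k) = 2*o
(R(-1026, 915) - 361108) + (-910 + w)² = (2*(-1026) - 361108) + (-910 - 343)² = (-2052 - 361108) + (-1253)² = -363160 + 1570009 = 1206849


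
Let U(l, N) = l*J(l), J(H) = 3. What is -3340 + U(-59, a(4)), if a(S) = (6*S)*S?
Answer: -3517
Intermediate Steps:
a(S) = 6*S²
U(l, N) = 3*l (U(l, N) = l*3 = 3*l)
-3340 + U(-59, a(4)) = -3340 + 3*(-59) = -3340 - 177 = -3517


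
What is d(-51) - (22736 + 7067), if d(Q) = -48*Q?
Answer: -27355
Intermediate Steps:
d(-51) - (22736 + 7067) = -48*(-51) - (22736 + 7067) = 2448 - 1*29803 = 2448 - 29803 = -27355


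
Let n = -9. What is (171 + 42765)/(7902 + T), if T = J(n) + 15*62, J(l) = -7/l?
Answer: 386424/79495 ≈ 4.8610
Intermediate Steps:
T = 8377/9 (T = -7/(-9) + 15*62 = -7*(-⅑) + 930 = 7/9 + 930 = 8377/9 ≈ 930.78)
(171 + 42765)/(7902 + T) = (171 + 42765)/(7902 + 8377/9) = 42936/(79495/9) = 42936*(9/79495) = 386424/79495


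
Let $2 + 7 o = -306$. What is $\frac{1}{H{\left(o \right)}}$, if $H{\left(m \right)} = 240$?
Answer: $\frac{1}{240} \approx 0.0041667$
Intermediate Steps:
$o = -44$ ($o = - \frac{2}{7} + \frac{1}{7} \left(-306\right) = - \frac{2}{7} - \frac{306}{7} = -44$)
$\frac{1}{H{\left(o \right)}} = \frac{1}{240}$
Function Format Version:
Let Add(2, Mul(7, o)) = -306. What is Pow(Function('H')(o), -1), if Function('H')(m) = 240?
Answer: Rational(1, 240) ≈ 0.0041667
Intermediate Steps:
o = -44 (o = Add(Rational(-2, 7), Mul(Rational(1, 7), -306)) = Add(Rational(-2, 7), Rational(-306, 7)) = -44)
Pow(Function('H')(o), -1) = Pow(240, -1) = Rational(1, 240)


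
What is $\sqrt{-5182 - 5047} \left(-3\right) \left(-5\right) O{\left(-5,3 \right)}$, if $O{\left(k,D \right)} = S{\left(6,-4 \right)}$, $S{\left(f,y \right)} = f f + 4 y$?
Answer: $300 i \sqrt{10229} \approx 30342.0 i$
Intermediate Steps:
$S{\left(f,y \right)} = f^{2} + 4 y$
$O{\left(k,D \right)} = 20$ ($O{\left(k,D \right)} = 6^{2} + 4 \left(-4\right) = 36 - 16 = 20$)
$\sqrt{-5182 - 5047} \left(-3\right) \left(-5\right) O{\left(-5,3 \right)} = \sqrt{-5182 - 5047} \left(-3\right) \left(-5\right) 20 = \sqrt{-10229} \cdot 15 \cdot 20 = i \sqrt{10229} \cdot 300 = 300 i \sqrt{10229}$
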